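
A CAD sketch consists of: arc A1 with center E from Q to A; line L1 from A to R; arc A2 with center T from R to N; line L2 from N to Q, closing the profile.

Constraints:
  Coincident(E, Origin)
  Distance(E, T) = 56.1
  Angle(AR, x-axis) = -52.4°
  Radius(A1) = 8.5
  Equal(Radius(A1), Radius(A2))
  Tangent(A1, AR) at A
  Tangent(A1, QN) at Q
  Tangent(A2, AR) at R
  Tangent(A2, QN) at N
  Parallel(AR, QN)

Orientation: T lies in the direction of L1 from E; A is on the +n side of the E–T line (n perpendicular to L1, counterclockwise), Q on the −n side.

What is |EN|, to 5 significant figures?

56.740

The slot axis is L1's direction at -52.4°, so u = (cos -52.4°, sin -52.4°) = (0.61015, -0.79229) and n = (−sin -52.4°, cos -52.4°) = (0.79229, 0.61015). E is at the origin and T lies 56.1 along u from E, so T = 56.1·u = (34.229, -44.447). Tangency of A1 to both parallel lines with radius 8.5 puts A and Q at E ± 8.5·n: A = (6.7345, 5.1862), Q = (-6.7345, -5.1862). Equal radii place R and N the same way about T: R = T + 8.5·n = (40.964, -39.261), N = T − 8.5·n = (27.495, -49.634). Then |EN| = |N − E| = 56.740.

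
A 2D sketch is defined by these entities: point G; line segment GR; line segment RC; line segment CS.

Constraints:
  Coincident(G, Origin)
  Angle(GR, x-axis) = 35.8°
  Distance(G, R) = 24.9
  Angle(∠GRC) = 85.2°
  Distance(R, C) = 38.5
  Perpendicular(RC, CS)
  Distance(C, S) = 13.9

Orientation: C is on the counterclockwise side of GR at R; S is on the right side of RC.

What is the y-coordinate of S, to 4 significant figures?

52.84

G is at the origin; GR runs at 35.8° with length 24.9, so R = 24.9·(cos 35.8°, sin 35.8°) = (20.20, 14.57). ∠GRC = 85.2°, so RC runs at 35.8° + (180° − 85.2°) = 130.6° from the x-axis; with |RC| = 38.5, C = R + 38.5·(cos 130.6°, sin 130.6°) = (-4.859, 43.80). RC is perpendicular to CS; with |CS| = 13.9 on the right of RC, S = C + 13.9·(0.7593, 0.6508) = (5.695, 52.84). So S.y = 52.84.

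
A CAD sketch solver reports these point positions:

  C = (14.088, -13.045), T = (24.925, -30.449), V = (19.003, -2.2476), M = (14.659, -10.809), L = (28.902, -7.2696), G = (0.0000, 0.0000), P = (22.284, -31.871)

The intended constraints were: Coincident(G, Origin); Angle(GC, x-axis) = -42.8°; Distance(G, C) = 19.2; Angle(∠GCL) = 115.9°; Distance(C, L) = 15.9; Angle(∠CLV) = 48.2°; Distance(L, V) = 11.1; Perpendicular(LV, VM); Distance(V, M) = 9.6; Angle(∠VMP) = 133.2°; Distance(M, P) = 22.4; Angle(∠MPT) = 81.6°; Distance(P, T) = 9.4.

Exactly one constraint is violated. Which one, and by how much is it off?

Distance(P, T) = 9.4 — off by 6.40.

G = (0.00, 0.00) ✓; GC at -42.80° ✓; |GC| = 19.20 ✓; ∠GCL = 115.9° ✓; |CL| = 15.90 ✓; ∠CLV = 48.20° ✓; |LV| = 11.10 ✓; ∠(LV, VM) = 90.00° ✓; |VM| = 9.600 ✓; ∠VMP = 133.2° ✓; |MP| = 22.40 ✓; ∠MPT = 81.60° ✓; |PT| = 2.999 ✗.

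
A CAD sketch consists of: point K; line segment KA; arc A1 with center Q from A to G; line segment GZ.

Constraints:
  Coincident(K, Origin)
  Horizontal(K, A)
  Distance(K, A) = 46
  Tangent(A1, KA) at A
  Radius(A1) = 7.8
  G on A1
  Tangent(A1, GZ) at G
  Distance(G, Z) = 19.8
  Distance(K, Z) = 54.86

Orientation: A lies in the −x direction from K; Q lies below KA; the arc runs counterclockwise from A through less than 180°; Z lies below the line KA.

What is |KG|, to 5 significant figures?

54.345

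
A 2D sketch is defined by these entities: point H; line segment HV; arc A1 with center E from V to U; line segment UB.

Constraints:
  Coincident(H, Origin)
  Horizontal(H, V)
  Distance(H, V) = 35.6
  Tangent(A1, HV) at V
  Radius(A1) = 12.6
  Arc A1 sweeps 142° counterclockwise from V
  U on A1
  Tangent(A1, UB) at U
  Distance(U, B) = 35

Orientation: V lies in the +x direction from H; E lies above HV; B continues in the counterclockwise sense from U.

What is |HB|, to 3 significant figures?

46.8

H is at the origin; HV is horizontal with |HV| = 35.6 and V on the +x side, so V = (35.6, 0.00). A1 meets HV tangentially, so EV is at right angles to HV, so E = V + (0, 12.6) = (35.6, 12.6). On A1, V sits at bearing -90° from E; a 142° counterclockwise sweep puts U at bearing 52°, so U = E + 12.6·(cos 52°, sin 52°) = (43.4, 22.5). Since A1 is tangent to UB there, EU ⟂ UB, so UB runs along (−sin 52°, cos 52°); with |UB| = 35.0, B = (15.8, 44.1). Then |HB| = |B − H| = 46.8.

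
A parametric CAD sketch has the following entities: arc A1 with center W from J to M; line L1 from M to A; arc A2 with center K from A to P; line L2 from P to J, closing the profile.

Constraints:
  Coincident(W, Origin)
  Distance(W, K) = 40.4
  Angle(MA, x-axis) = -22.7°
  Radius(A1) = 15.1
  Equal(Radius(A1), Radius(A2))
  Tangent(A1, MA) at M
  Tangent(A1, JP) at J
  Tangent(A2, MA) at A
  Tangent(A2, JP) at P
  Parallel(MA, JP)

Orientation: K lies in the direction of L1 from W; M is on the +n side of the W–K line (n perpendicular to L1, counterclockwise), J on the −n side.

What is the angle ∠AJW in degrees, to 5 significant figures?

53.221°

The slot axis is L1's direction at -22.7°, so u = (cos -22.7°, sin -22.7°) = (0.92254, -0.38591) and n = (−sin -22.7°, cos -22.7°) = (0.38591, 0.92254). W is at the origin and K lies 40.4 along u from W, so K = 40.4·u = (37.271, -15.591). Tangency of A1 to both parallel lines with radius 15.1 puts M and J at W ± 15.1·n: M = (5.8272, 13.930), J = (-5.8272, -13.930). Equal radii place A and P the same way about K: A = K + 15.1·n = (43.098, -1.6603), P = K − 15.1·n = (31.443, -29.521). Then cos ∠AJW = JA·JW / (|JA||JW|), giving 53.221°.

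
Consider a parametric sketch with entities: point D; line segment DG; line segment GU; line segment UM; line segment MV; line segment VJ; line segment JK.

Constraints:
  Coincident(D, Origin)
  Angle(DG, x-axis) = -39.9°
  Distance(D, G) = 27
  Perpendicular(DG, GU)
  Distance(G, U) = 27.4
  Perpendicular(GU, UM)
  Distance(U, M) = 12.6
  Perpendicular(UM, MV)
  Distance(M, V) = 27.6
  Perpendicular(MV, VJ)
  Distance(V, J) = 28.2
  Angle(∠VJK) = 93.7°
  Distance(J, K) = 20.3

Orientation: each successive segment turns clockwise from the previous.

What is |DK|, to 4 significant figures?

48.27

D is at the origin; DG runs at -39.9° with length 27.0, so G = (20.71, -17.32). The perpendicularity gives GU at right angles to DG, so GU runs at -129.9°; with |GU| = 27.4, U = (3.138, -38.34). The perpendicularity gives UM at right angles to GU, so UM runs at 140.1°; with |UM| = 12.6, M = (-6.529, -30.26). UM is perpendicular to MV, so MV runs at 50.10°; with |MV| = 27.6, V = (11.18, -9.083). MV is perpendicular to VJ, so VJ runs at -39.90°; with |VJ| = 28.2, J = (32.81, -27.17). ∠VJK = 93.7° gives JK at -126.2° from the x-axis; with |JK| = 20.3, K = (20.82, -43.55). Then |DK| = |K − D| = 48.27.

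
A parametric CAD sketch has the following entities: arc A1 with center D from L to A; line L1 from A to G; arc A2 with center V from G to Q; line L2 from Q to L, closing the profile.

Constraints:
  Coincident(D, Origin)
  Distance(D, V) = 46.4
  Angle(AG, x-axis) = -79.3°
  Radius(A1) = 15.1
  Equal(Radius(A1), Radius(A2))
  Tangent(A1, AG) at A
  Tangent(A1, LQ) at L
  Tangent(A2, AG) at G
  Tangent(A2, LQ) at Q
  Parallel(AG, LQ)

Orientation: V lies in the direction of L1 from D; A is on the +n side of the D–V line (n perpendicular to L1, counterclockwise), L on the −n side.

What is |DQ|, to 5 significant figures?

48.795

Tangency of A1 to both parallel lines with radius 15.1 puts A and L at D ± 15.1·n: A = (14.837, 2.8036), L = (-14.837, -2.8036). Equal radii place G and Q the same way about V: G = V + 15.1·n = (23.452, -42.790), Q = V − 15.1·n = (-6.2225, -48.397). Then |DQ| = |Q − D| = 48.795.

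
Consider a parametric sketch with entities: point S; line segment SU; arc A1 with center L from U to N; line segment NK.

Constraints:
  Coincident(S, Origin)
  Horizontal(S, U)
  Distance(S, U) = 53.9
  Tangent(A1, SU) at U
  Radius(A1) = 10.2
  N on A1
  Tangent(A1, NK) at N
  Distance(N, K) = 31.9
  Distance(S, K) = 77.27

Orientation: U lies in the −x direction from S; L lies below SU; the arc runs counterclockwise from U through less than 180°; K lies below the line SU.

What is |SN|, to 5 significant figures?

64.858

S is at the origin; SU is horizontal with |SU| = 53.9 and U on the −x side, so U = (-53.900, 0.0000). Tangency of A1 to SU means the radius LU is perpendicular to SU, so L = U + (0, -10.2) = (-53.900, -10.200). Since LN ⟂ NK (tangency), |LK| = √(10.2² + 31.9²) = 33.491 regardless of where N sits on A1. So K lies on both circle(S, 77.27) and circle(L, 33.491); the below-SU intersection is K = (-64.986, -41.803). N is the foot of the tangent from K: N = (-64.096, -9.9155).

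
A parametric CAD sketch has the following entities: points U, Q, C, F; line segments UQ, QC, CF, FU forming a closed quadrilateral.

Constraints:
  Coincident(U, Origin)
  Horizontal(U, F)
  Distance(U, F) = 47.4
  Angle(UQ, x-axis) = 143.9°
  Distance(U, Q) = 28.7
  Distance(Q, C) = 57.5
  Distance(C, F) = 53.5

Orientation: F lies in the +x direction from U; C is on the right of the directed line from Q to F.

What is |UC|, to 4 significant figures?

33.45

U is at the origin; U and F share the same y with |UF| = 47.4 and F in +x, so F = (47.4, 0). UQ runs at 143.9° with |UQ| = 28.7, so Q = (-23.19, 16.91). C is determined by |QC| = 57.5 and |CF| = 53.5 together: it lies at the intersection of circle(Q, 57.5) and circle(F, 53.5). With |QF| = 72.59, the foot of the radical line on QF is 39.35 from Q and the perpendicular offset is √(57.5² − 39.35²) = 41.92. Taking the right-of-QF solution: C = (5.313, -33.03).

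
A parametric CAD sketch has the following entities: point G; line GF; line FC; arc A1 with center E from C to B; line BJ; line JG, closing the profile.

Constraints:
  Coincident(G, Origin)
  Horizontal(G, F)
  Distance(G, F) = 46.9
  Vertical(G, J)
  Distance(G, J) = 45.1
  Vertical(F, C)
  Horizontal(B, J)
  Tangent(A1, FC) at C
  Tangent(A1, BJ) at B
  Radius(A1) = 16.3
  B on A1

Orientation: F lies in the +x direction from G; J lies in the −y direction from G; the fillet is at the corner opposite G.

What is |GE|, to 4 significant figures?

42.02

G and J share the same x with |GJ| = 45.1 and J on the −y side, so J = (0.000, -45.10). The virtual corner opposite G is at (46.90, -45.10). The tangent condition forces EC to be normal to FC and tangency of A1 to BJ means the radius EB is perpendicular to BJ, with radius 16.3, so the center E sits 16.3 in from both sides at E = (30.60, -28.80). Then |GE| = |E − G| = 42.02.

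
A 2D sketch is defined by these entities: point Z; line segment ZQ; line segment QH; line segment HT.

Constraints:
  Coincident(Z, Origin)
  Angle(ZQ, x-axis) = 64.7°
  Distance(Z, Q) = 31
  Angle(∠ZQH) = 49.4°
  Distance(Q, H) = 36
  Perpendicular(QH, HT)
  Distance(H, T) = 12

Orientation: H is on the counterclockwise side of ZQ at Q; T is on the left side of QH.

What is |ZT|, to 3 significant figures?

19.6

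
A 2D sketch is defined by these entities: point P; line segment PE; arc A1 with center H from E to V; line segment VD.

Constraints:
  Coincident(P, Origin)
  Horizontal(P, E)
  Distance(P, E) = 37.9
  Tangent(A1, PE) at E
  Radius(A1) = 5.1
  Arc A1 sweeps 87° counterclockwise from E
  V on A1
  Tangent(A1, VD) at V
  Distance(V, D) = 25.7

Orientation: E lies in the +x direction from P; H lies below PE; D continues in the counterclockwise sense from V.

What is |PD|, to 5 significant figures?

43.818

P is at the origin; P and E share the same y with |PE| = 37.9 and E on the +x side, so E = (37.900, 0.0000). Tangency of A1 to PE means the radius HE is perpendicular to PE, so H = E + (0, -5.1) = (37.900, -5.1000). On A1, E sits at bearing 90° from H; an 87° counterclockwise sweep puts V at bearing 177°, so V = H + 5.1·(cos 177°, sin 177°) = (32.807, -4.8331). Since A1 is tangent to VD there, HV ⟂ VD, so VD runs along (−sin 177°, cos 177°); with |VD| = 25.7, D = (31.462, -30.498). Then |PD| = |D − P| = 43.818.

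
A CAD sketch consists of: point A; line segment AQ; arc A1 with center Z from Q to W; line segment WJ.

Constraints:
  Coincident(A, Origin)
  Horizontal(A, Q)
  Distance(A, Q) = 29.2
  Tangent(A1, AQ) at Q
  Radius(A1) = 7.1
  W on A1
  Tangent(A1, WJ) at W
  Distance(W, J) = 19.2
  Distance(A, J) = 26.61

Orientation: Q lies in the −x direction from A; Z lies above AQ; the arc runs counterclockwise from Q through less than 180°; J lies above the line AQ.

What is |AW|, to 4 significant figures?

23.08

Checks: |ZW| = 7.100 ✓; ∠(ZW, WJ) = 90.00° ✓; |WJ| = 19.20 ✓; |AJ| = 26.61 ✓.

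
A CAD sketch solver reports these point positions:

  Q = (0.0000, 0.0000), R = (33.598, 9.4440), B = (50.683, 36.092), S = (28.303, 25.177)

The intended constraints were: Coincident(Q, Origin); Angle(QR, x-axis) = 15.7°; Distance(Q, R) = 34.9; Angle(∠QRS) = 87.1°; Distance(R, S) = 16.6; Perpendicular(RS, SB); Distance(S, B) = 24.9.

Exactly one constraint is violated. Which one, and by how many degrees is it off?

Perpendicular(RS, SB) — off by 7.40°.

Q = (0.00, 0.00) ✓; QR at 15.70° ✓; |QR| = 34.90 ✓; ∠QRS = 87.10° ✓; |RS| = 16.60 ✓; ∠(RS, SB) = 82.60° ✗; |SB| = 24.90 ✓.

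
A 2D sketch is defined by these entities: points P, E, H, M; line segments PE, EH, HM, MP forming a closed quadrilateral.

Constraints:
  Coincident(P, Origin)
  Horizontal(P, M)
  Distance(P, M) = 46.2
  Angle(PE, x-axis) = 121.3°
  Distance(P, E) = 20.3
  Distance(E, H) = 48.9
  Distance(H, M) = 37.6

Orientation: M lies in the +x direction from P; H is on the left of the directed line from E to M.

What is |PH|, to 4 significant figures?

49.89

Checks: P.y = 0.00, M.y = 0.00 ✓; |EH| = 48.90 ✓; |HM| = 37.60 ✓.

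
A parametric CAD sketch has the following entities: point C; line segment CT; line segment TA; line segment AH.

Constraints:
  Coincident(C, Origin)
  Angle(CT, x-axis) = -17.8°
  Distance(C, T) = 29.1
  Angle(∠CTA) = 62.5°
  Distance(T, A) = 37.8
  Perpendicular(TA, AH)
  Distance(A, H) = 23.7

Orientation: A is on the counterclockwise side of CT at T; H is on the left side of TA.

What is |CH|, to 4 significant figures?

24.45

C is at the origin; CT runs at -17.8° with length 29.1, so T = 29.1·(cos -17.8°, sin -17.8°) = (27.71, -8.896). ∠CTA = 62.5°, so TA runs at -17.8° + (180° − 62.5°) = 99.70° from the x-axis; with |TA| = 37.8, A = T + 37.8·(cos 99.70°, sin 99.70°) = (21.34, 28.36). TA ⟂ AH; with |AH| = 23.7 on the left of TA, H = A + 23.7·(-0.9857, -0.1685) = (-2.023, 24.37). Then |CH| = |H − C| = 24.45.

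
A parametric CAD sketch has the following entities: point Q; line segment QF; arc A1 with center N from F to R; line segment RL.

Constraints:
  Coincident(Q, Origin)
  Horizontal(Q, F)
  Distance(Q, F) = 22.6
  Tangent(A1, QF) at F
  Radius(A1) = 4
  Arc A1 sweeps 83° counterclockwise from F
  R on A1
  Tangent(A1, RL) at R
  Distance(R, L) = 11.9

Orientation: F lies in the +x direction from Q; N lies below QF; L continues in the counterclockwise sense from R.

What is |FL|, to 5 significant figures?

16.254

Q is at the origin; Q and F share the same y with |QF| = 22.6 and F on the +x side, so F = (22.600, 0.0000). Since A1 is tangent to QF there, NF ⟂ QF, so N = F + (0, -4) = (22.600, -4.0000). On A1, F sits at bearing 90° from N; an 83° counterclockwise sweep puts R at bearing 173°, so R = N + 4.0·(cos 173°, sin 173°) = (18.630, -3.5125). Since A1 is tangent to RL there, NR ⟂ RL, so RL runs along (−sin 173°, cos 173°); with |RL| = 11.9, L = (17.180, -15.324). Then |FL| = |L − F| = 16.254.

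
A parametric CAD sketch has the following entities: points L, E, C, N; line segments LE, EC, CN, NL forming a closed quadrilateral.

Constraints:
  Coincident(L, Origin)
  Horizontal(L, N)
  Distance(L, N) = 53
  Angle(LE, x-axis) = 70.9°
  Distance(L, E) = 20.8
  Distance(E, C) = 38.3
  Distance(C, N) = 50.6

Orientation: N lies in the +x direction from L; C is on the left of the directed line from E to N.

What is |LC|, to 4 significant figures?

57.75

Checks: L = (0.00, 0.00) ✓; |EC| = 38.30 ✓; |CN| = 50.60 ✓.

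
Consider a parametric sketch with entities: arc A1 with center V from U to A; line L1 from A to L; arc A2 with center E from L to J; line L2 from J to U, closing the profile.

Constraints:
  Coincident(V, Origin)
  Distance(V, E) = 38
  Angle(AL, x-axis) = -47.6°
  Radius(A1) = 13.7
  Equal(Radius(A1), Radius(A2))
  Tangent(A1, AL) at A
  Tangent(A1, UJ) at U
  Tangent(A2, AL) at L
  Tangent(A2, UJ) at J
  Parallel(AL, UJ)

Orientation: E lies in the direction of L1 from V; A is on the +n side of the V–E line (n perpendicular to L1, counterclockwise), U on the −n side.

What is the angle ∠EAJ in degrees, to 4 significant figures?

15.97°

The slot axis is L1's direction at -47.6°, so u = (cos -47.6°, sin -47.6°) = (0.6743, -0.7385) and n = (−sin -47.6°, cos -47.6°) = (0.7385, 0.6743). V is at the origin and E lies 38.0 along u from V, so E = 38.0·u = (25.62, -28.06). Tangency of A1 to both parallel lines with radius 13.7 puts A and U at V ± 13.7·n: A = (10.12, 9.238), U = (-10.12, -9.238). Equal radii place L and J the same way about E: L = E + 13.7·n = (35.74, -18.82), J = E − 13.7·n = (15.51, -37.30). Then cos ∠EAJ = AE·AJ / (|AE||AJ|), giving 15.97°.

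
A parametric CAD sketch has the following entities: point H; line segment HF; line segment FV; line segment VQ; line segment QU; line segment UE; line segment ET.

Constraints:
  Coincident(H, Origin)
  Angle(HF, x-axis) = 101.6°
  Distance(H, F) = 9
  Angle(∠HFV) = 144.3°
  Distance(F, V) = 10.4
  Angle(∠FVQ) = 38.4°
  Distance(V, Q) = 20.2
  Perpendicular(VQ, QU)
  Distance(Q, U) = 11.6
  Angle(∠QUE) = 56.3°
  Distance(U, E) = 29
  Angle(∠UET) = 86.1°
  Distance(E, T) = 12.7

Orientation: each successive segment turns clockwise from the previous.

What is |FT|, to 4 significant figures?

21.45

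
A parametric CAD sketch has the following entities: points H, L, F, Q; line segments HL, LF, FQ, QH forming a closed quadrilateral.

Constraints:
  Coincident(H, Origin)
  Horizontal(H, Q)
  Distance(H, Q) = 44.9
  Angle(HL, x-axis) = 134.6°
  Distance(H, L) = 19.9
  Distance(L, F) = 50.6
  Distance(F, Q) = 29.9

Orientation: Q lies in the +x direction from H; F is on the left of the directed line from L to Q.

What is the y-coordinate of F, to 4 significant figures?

28.10

Checks: |LF| = 50.60 ✓; |FQ| = 29.90 ✓.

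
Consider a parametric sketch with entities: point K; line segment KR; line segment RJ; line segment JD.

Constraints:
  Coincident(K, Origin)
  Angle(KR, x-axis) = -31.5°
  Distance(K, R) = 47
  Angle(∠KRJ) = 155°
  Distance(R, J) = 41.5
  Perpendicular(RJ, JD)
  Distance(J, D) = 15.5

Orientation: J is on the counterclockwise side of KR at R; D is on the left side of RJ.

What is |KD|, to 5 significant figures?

84.210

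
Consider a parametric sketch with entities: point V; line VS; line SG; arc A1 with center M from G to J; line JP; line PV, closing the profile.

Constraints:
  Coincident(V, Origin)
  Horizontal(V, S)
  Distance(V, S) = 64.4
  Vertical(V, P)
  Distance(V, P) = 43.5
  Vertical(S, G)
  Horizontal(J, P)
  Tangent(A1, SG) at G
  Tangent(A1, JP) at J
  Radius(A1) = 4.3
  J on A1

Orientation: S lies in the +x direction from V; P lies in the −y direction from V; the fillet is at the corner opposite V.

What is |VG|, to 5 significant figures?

75.392

V is at the origin; V and S share the same y with |VS| = 64.4 and S on the +x side, so S = (64.400, 0.0000). VP is vertical with |VP| = 43.5 and P on the −y side, so P = (0.0000, -43.500). The virtual corner opposite V is at (64.400, -43.500). The tangent condition forces MG to be normal to SG and the tangent condition forces MJ to be normal to JP, with radius 4.3, so the center M sits 4.3 in from both sides at M = (60.100, -39.200). That places the tangent points at G = (64.400, -39.200) on SG and J = (60.100, -43.500) on JP. Then |VG| = |G − V| = 75.392.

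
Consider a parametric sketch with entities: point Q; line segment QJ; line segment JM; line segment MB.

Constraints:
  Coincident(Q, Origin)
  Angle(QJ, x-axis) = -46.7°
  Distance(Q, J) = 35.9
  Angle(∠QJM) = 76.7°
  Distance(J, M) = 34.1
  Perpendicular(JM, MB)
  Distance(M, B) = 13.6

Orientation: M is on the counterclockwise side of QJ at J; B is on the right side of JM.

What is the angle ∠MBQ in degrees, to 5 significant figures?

28.031°

Q is at the origin; QJ runs at -46.7° with length 35.9, so J = 35.9·(cos -46.7°, sin -46.7°) = (24.621, -26.127). ∠QJM = 76.7°, so JM runs at -46.7° + (180° − 76.7°) = 56.600° from the x-axis; with |JM| = 34.1, M = J + 34.1·(cos 56.600°, sin 56.600°) = (43.392, 2.3413). JM is perpendicular to MB; with |MB| = 13.6 on the right of JM, B = M + 13.6·(0.83485, -0.55048) = (54.746, -5.1453). Then cos ∠MBQ = BM·BQ / (|BM||BQ|), giving 28.031°.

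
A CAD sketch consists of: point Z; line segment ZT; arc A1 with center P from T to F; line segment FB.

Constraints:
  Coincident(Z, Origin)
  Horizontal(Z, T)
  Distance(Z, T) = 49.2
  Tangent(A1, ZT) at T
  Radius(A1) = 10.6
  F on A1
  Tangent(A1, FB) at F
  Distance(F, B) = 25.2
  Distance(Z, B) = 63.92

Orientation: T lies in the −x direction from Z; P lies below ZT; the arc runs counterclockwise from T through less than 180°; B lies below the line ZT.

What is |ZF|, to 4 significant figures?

60.88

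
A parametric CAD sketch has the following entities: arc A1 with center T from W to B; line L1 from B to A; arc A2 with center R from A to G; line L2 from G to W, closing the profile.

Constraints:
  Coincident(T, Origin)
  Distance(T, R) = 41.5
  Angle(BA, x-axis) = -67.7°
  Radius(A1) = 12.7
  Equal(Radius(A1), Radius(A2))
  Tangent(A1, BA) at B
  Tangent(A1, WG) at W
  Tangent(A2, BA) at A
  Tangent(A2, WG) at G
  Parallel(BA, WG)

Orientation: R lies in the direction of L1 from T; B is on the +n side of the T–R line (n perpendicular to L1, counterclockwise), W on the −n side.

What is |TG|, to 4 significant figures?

43.40

Tangency of A1 to both parallel lines with radius 12.7 puts B and W at T ± 12.7·n: B = (11.75, 4.819), W = (-11.75, -4.819). Equal radii place A and G the same way about R: A = R + 12.7·n = (27.50, -33.58), G = R − 12.7·n = (3.997, -43.22). Then |TG| = |G − T| = 43.40.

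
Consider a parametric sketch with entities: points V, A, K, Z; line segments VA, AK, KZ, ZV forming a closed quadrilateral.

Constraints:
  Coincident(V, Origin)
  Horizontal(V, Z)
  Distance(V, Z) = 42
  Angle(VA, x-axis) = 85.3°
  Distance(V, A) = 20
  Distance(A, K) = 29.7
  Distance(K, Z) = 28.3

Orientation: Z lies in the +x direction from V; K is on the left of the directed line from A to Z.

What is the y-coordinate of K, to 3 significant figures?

26.0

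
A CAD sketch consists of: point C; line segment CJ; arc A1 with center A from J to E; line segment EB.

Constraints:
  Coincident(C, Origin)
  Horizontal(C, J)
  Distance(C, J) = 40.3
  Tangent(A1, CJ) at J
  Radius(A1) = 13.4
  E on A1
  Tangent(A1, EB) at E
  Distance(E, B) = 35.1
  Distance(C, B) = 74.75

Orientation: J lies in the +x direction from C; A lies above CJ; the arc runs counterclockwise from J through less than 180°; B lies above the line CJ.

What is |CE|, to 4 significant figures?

54.74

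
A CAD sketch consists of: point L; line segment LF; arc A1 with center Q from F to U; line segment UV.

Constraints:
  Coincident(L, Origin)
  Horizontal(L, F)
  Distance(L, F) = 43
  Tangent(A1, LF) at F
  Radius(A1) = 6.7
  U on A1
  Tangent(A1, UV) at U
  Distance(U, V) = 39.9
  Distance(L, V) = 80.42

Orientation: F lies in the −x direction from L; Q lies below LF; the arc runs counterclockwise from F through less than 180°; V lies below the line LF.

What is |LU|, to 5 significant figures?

48.339

Checks: |QU| = 6.700 ✓; ∠(QU, UV) = 90.00° ✓; |UV| = 39.90 ✓; |LV| = 80.42 ✓.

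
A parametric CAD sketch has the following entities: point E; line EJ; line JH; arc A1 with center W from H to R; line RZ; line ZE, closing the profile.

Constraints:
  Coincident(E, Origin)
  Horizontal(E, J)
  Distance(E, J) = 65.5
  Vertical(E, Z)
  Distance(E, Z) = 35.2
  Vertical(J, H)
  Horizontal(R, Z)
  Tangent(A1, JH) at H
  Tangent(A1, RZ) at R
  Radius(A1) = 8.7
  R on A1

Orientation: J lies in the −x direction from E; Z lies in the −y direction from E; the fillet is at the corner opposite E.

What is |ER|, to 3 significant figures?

66.8

The virtual corner opposite E is at (-65.5, -35.2). The tangent condition forces WH to be normal to JH and tangency of A1 to RZ means the radius WR is perpendicular to RZ, with radius 8.7, so the center W sits 8.7 in from both sides at W = (-56.8, -26.5). That places the tangent points at H = (-65.5, -26.5) on JH and R = (-56.8, -35.2) on RZ. Then |ER| = |R − E| = 66.8.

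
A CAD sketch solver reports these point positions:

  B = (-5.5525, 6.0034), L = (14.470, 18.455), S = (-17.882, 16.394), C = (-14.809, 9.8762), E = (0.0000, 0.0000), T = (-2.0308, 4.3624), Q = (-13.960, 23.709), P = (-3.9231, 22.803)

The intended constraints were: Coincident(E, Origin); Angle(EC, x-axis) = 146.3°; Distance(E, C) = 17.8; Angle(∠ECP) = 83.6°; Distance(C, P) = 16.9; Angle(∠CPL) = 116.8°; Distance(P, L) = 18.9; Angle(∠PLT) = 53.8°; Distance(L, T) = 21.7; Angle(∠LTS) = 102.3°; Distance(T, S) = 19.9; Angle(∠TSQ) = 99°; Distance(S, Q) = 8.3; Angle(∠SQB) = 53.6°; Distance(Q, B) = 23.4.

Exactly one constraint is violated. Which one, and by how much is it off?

Distance(Q, B) = 23.4 — off by 3.80.

E = (0.00, 0.00) ✓; EC at 146.3° ✓; |EC| = 17.80 ✓; ∠ECP = 83.60° ✓; |CP| = 16.90 ✓; ∠CPL = 116.8° ✓; |PL| = 18.90 ✓; ∠PLT = 53.80° ✓; |LT| = 21.70 ✓; ∠LTS = 102.3° ✓; |TS| = 19.90 ✓; ∠TSQ = 99.00° ✓; |SQ| = 8.300 ✓; ∠SQB = 53.60° ✓; |QB| = 19.60 ✗.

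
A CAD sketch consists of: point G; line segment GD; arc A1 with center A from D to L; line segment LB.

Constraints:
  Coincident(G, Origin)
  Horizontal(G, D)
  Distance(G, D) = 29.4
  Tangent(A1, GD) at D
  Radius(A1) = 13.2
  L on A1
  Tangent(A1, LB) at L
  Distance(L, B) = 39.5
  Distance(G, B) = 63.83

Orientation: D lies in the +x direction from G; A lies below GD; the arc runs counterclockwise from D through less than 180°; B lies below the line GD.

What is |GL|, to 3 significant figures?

25.3

Checks: |AL| = 13.20 ✓; ∠(AL, LB) = 90.00° ✓; |LB| = 39.50 ✓; |GB| = 63.83 ✓.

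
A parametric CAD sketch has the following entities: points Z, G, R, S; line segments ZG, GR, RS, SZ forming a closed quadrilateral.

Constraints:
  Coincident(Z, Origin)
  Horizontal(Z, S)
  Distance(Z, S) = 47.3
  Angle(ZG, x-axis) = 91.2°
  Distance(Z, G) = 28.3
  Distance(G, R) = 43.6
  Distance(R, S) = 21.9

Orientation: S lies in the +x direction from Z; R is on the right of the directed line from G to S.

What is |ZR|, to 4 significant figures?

26.95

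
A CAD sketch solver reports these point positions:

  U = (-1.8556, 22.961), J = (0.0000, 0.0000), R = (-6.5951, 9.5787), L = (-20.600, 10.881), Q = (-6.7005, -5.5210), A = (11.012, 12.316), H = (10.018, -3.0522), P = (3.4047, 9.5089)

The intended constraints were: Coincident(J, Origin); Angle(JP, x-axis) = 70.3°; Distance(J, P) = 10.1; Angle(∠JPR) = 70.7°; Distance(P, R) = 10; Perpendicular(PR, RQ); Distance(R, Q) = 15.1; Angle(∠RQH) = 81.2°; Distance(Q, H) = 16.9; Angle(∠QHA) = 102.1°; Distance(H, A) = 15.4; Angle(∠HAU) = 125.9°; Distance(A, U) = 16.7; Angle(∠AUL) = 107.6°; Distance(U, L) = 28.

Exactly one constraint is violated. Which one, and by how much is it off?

Distance(U, L) = 28 — off by 5.70.

J = (0.00, 0.00) ✓; JP at 70.30° ✓; |JP| = 10.10 ✓; ∠JPR = 70.70° ✓; |PR| = 10.00 ✓; ∠(PR, RQ) = 90.00° ✓; |RQ| = 15.10 ✓; ∠RQH = 81.20° ✓; |QH| = 16.90 ✓; ∠QHA = 102.1° ✓; |HA| = 15.40 ✓; ∠HAU = 125.9° ✓; |AU| = 16.70 ✓; ∠AUL = 107.6° ✓; |UL| = 22.30 ✗.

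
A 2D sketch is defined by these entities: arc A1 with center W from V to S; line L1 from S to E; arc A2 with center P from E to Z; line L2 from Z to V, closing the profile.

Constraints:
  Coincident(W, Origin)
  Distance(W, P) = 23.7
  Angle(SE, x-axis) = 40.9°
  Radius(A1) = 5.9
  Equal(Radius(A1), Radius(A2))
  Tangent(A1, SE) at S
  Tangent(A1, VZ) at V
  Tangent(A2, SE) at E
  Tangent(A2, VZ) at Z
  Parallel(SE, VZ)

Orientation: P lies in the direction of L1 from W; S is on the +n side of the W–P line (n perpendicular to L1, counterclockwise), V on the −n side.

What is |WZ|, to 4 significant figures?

24.42

The slot axis is L1's direction at 40.9°, so u = (cos 40.9°, sin 40.9°) = (0.7559, 0.6547) and n = (−sin 40.9°, cos 40.9°) = (-0.6547, 0.7559). W is at the origin and P lies 23.7 along u from W, so P = 23.7·u = (17.91, 15.52). Tangency of A1 to both parallel lines with radius 5.9 puts S and V at W ± 5.9·n: S = (-3.863, 4.460), V = (3.863, -4.460). Equal radii place E and Z the same way about P: E = P + 5.9·n = (14.05, 19.98), Z = P − 5.9·n = (21.78, 11.06). Then |WZ| = |Z − W| = 24.42.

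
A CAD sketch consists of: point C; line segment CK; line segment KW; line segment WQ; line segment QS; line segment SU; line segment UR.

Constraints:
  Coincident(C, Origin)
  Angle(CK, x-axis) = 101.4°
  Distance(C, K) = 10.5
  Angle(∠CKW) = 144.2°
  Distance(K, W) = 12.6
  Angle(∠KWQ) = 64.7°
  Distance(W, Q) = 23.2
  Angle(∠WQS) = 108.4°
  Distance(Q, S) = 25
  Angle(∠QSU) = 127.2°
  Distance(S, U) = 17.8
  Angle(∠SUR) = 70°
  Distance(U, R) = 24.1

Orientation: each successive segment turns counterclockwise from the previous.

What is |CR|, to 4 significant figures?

7.927

C is at the origin; CK runs at 101.4° with length 10.5, so K = (-2.075, 10.29). ∠CKW = 144.2° gives KW at 137.2° from the x-axis; with |KW| = 12.6, W = (-11.32, 18.85). ∠KWQ = 64.7° gives WQ at -107.5° from the x-axis; with |WQ| = 23.2, Q = (-18.30, -3.272). ∠WQS = 108.4° gives QS at -35.90° from the x-axis; with |QS| = 25.0, S = (1.954, -17.93). ∠QSU = 127.2° gives SU at 16.90° from the x-axis; with |SU| = 17.8, U = (18.99, -12.76). ∠SUR = 70.0° gives UR at 126.9° from the x-axis; with |UR| = 24.1, R = (4.515, 6.515). Then |CR| = |R − C| = 7.927.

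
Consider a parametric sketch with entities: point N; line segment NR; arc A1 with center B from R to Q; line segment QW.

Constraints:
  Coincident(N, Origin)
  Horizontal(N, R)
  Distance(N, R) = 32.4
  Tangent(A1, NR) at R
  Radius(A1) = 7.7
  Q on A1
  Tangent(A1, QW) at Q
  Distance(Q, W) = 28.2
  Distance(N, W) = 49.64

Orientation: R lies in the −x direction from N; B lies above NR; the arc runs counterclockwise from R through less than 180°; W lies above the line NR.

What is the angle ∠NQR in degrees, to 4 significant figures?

105.0°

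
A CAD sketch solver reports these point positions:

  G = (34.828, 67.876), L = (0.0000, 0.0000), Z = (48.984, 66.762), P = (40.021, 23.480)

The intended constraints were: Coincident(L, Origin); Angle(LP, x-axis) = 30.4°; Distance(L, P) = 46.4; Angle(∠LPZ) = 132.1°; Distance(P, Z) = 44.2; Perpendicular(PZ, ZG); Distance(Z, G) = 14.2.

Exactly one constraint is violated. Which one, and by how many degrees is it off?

Perpendicular(PZ, ZG) — off by 7.20°.

L = (0.00, 0.00) ✓; LP at 30.40° ✓; |LP| = 46.40 ✓; ∠LPZ = 132.1° ✓; |PZ| = 44.20 ✓; ∠(PZ, ZG) = 97.20° ✗; |ZG| = 14.20 ✓.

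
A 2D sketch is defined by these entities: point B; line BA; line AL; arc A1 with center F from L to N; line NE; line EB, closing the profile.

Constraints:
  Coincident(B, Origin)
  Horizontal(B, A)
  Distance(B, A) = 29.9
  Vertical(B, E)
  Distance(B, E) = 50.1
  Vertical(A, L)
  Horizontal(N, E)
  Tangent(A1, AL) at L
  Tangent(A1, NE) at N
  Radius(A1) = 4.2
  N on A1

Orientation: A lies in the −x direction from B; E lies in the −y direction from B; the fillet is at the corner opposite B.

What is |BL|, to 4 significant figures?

54.78

The virtual corner opposite B is at (-29.90, -50.10). Since A1 is tangent to AL there, FL ⟂ AL and tangency of A1 to NE means the radius FN is perpendicular to NE, with radius 4.2, so the center F sits 4.2 in from both sides at F = (-25.70, -45.90). That places the tangent points at L = (-29.90, -45.90) on AL and N = (-25.70, -50.10) on NE. Then |BL| = |L − B| = 54.78.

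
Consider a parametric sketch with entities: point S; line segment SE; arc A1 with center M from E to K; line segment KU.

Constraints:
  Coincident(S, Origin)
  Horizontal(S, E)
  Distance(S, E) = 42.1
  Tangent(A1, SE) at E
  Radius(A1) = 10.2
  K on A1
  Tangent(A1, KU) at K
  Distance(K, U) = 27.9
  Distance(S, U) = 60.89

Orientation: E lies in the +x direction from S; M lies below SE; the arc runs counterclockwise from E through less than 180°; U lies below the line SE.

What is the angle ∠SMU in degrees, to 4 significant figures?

111.6°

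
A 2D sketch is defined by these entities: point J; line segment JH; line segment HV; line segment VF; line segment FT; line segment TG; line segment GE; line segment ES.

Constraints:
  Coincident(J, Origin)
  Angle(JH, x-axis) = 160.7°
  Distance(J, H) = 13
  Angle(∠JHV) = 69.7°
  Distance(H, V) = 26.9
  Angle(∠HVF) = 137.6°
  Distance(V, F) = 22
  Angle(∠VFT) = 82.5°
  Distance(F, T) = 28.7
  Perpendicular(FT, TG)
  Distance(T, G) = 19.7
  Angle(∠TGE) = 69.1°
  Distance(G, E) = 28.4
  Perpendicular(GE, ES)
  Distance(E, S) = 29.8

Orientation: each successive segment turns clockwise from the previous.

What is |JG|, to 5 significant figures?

7.2570

J is at the origin; JH runs at 160.7° with length 13.0, so H = (-12.269, 4.2967). ∠JHV = 69.7° gives HV at 50.400° from the x-axis; with |HV| = 26.9, V = (4.8773, 25.023). ∠HVF = 137.6° gives VF at 8.0000° from the x-axis; with |VF| = 22.0, F = (26.663, 28.085). ∠VFT = 82.5° gives FT at -89.500° from the x-axis; with |FT| = 28.7, T = (26.914, -0.61361). FT ⟂ TG, so TG runs at -179.50°; with |TG| = 19.7, G = (7.2144, -0.78552). Then |JG| = |G − J| = 7.2570.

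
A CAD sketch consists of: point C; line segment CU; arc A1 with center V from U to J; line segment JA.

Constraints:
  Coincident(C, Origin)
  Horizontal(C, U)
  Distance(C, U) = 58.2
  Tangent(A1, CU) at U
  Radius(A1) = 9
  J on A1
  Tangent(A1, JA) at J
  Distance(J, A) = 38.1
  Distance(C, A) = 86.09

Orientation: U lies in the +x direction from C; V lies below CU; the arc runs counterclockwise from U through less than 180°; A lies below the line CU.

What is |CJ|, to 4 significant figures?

52.89

C is at the origin; CU is horizontal with |CU| = 58.2 and U on the +x side, so U = (58.20, 0.000). A1 meets CU tangentially, so VU is at right angles to CU, so V = U + (0, -9) = (58.20, -9.000). Since VJ ⟂ JA (tangency), |VA| = √(9.0² + 38.1²) = 39.15 regardless of where J sits on A1. So A lies on both circle(C, 86.09) and circle(V, 39.15); the below-CU intersection is A = (73.33, -45.11). J is the foot of the tangent from A: J = (50.92, -14.29).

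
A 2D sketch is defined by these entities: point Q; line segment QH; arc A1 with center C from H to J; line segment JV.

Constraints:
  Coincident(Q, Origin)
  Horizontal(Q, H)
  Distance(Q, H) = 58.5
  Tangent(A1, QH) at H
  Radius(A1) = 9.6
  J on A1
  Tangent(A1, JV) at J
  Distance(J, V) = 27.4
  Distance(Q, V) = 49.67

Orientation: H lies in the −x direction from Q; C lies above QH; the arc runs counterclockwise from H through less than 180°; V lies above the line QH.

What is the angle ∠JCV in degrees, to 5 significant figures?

70.691°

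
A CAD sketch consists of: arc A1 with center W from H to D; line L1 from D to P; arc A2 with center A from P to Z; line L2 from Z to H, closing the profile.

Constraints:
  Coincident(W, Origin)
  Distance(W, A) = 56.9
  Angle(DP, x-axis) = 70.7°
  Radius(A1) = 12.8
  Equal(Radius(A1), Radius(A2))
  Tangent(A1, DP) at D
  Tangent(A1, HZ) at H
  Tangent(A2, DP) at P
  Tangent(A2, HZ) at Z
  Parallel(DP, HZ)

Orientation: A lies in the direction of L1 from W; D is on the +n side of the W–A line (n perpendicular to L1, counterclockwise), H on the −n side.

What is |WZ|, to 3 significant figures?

58.3

The slot axis is L1's direction at 70.7°, so u = (cos 70.7°, sin 70.7°) = (0.331, 0.944) and n = (−sin 70.7°, cos 70.7°) = (-0.944, 0.331). W is at the origin and A lies 56.9 along u from W, so A = 56.9·u = (18.8, 53.7). Tangency of A1 to both parallel lines with radius 12.8 puts D and H at W ± 12.8·n: D = (-12.1, 4.23), H = (12.1, -4.23). Equal radii place P and Z the same way about A: P = A + 12.8·n = (6.73, 57.9), Z = A − 12.8·n = (30.9, 49.5). Then |WZ| = |Z − W| = 58.3.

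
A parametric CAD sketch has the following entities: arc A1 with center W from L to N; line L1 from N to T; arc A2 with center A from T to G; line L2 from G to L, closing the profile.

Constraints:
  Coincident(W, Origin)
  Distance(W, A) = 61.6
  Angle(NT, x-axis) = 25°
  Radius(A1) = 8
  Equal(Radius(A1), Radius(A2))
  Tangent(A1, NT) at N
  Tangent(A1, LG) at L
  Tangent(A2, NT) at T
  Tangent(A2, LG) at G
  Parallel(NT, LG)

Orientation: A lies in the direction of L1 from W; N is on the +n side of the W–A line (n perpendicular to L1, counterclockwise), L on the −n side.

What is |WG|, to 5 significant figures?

62.117

The slot axis is L1's direction at 25.0°, so u = (cos 25.0°, sin 25.0°) = (0.90631, 0.42262) and n = (−sin 25.0°, cos 25.0°) = (-0.42262, 0.90631). W is at the origin and A lies 61.6 along u from W, so A = 61.6·u = (55.829, 26.033). Tangency of A1 to both parallel lines with radius 8.0 puts N and L at W ± 8.0·n: N = (-3.3809, 7.2505), L = (3.3809, -7.2505). Equal radii place T and G the same way about A: T = A + 8.0·n = (52.448, 33.284), G = A − 8.0·n = (59.210, 18.783). Then |WG| = |G − W| = 62.117.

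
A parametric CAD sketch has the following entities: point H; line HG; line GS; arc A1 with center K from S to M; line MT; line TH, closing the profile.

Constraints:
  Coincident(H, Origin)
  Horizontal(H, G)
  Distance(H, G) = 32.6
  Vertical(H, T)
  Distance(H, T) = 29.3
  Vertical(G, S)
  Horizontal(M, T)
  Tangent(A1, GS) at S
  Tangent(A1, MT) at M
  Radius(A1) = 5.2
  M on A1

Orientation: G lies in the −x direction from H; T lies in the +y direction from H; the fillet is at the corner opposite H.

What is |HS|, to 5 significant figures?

40.541

H is at the origin; HG is horizontal with |HG| = 32.6 and G on the −x side, so G = (-32.600, 0.0000). HT is vertical with |HT| = 29.3 and T on the +y side, so T = (0.0000, 29.300). The virtual corner opposite H is at (-32.600, 29.300). The tangent condition forces KS to be normal to GS and tangency of A1 to MT means the radius KM is perpendicular to MT, with radius 5.2, so the center K sits 5.2 in from both sides at K = (-27.400, 24.100). That places the tangent points at S = (-32.600, 24.100) on GS and M = (-27.400, 29.300) on MT. Then |HS| = |S − H| = 40.541.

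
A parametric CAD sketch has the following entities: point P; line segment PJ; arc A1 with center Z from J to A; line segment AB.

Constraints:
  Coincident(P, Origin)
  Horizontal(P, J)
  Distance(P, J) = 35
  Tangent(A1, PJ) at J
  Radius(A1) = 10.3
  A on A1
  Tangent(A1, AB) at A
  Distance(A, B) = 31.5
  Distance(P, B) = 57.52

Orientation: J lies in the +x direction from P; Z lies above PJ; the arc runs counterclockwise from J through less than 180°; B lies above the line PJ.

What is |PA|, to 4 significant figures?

46.77

P is at the origin; P and J share the same y with |PJ| = 35.0 and J on the +x side, so J = (35.00, 0.000). A1 meets PJ tangentially, so ZJ is at right angles to PJ, so Z = J + (0, 10.3) = (35.00, 10.30). Since ZA ⟂ AB (tangency), |ZB| = √(10.3² + 31.5²) = 33.14 regardless of where A sits on A1. So B lies on both circle(P, 57.52) and circle(Z, 33.14); the above-PJ intersection is B = (37.84, 43.32). A is the foot of the tangent from B: A = (45.03, 12.65).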